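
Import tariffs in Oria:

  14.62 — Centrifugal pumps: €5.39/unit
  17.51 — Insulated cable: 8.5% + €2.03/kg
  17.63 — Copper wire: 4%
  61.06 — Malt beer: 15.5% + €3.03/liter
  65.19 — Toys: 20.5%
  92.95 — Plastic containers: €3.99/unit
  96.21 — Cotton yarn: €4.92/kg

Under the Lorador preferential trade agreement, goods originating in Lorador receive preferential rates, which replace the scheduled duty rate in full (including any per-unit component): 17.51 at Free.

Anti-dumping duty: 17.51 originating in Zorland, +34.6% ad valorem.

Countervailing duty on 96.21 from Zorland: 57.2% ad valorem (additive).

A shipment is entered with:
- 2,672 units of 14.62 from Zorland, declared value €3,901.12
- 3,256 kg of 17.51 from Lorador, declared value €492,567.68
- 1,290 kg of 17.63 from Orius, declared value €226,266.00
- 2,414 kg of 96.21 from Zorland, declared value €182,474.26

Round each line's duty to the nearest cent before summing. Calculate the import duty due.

€139,704.88

Line 1 (14.62, Zorland, 2,672 units, €3,901.12):
Base rate for 14.62 is €5.39/unit.
Duty = 2,672 × €5.39 = €14,402.08.
Line 2 (17.51, Lorador, 3,256 kg, €492,567.68):
Base rate for 17.51 is 8.5% + €2.03/kg.
Origin Lorador qualifies under the Oria–Lorador agreement and 17.51 is covered: preferential rate Free applies instead.
The additional-duty order on 17.51 targets Zorland, not Lorador; it does not apply.
Duty = €492,567.68 × 0% = €0.00.
Line 3 (17.63, Orius, 1,290 kg, €226,266.00):
Base rate for 17.63 is 4%.
Duty = €226,266.00 × 4% = €9,050.64.
Line 4 (96.21, Zorland, 2,414 kg, €182,474.26):
Base rate for 96.21 is €4.92/kg.
Additional duty on 96.21 from Zorland: +57.2% ad valorem. Applied ad valorem rate = 57.2%.
Duty = €182,474.26 × 57.2% + 2,414 × €4.92 = €116,252.16.
Total = €14,402.08 + €0.00 + €9,050.64 + €116,252.16 = €139,704.88.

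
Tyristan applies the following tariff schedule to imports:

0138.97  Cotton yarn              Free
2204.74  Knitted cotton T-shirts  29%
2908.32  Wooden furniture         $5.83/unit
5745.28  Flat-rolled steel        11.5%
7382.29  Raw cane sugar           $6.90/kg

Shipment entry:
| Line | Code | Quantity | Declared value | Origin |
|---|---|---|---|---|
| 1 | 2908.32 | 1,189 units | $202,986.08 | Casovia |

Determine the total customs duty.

Line 1 (2908.32, Casovia, 1,189 units, $202,986.08):
Base rate for 2908.32 is $5.83/unit.
Duty = 1,189 × $5.83 = $6,931.87.

$6,931.87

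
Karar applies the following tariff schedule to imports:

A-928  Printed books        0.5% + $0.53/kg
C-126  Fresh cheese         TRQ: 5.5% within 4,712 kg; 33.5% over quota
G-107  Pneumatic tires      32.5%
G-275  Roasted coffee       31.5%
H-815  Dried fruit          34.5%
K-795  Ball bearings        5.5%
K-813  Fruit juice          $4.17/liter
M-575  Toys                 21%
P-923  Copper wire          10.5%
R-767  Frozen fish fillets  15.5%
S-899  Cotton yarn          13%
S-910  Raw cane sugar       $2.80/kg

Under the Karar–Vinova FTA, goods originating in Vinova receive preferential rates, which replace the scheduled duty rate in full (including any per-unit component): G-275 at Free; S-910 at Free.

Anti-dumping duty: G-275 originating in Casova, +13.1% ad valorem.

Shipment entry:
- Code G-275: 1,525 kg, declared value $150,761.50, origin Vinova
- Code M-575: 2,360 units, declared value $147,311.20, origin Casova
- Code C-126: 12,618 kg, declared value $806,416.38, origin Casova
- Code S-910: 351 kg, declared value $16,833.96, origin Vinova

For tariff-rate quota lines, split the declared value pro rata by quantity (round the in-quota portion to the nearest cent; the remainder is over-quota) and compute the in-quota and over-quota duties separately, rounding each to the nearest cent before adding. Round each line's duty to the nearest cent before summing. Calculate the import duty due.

$216,764.54

Line 1 (G-275, Vinova, 1,525 kg, $150,761.50):
Base rate for G-275 is 31.5%.
Origin Vinova qualifies under the Karar–Vinova agreement and G-275 is covered: preferential rate Free applies instead.
The additional-duty order on G-275 targets Casova, not Vinova; it does not apply.
Duty = $150,761.50 × 0% = $0.00.
Line 2 (M-575, Casova, 2,360 units, $147,311.20):
Base rate for M-575 is 21%.
Duty = $147,311.20 × 21% = $30,935.35.
Line 3 (C-126, Casova, 12,618 kg, $806,416.38):
Code C-126 is under a tariff-rate quota (threshold 4,712 kg). In-quota: 4,712 kg at 5.5%; over-quota: 7,906 kg at 33.5%.
Pro-rata value split: in-quota = $806,416.38 × 4,712/12,618 = $301,143.92; over-quota = $806,416.38 − $301,143.92 = $505,272.46.
In-quota duty = $301,143.92 × 5.5% = $16,562.92. Over-quota duty = $505,272.46 × 33.5% = $169,266.27.
Line duty = $16,562.92 + $169,266.27 = $185,829.19.
Line 4 (S-910, Vinova, 351 kg, $16,833.96):
Base rate for S-910 is $2.80/kg.
Origin Vinova qualifies under the Karar–Vinova agreement and S-910 is covered: preferential rate Free applies instead.
Duty = $16,833.96 × 0% = $0.00.
Total = $0.00 + $30,935.35 + $185,829.19 + $0.00 = $216,764.54.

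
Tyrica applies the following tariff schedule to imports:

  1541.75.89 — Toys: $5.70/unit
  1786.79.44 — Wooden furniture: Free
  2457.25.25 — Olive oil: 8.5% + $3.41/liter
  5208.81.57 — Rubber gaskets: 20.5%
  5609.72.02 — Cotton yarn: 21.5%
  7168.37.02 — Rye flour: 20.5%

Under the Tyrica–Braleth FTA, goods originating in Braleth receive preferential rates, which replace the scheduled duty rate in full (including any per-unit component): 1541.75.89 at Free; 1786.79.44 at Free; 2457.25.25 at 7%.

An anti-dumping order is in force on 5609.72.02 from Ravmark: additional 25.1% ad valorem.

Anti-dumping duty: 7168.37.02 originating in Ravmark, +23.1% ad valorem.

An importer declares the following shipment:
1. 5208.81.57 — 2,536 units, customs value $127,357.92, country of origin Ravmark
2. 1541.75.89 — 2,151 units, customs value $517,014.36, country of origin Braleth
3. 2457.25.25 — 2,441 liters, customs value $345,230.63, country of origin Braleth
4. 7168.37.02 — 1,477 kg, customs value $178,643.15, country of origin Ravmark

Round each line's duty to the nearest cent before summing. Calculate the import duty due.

Line 1 (5208.81.57, Ravmark, 2,536 units, $127,357.92):
Base rate for 5208.81.57 is 20.5%.
Duty = $127,357.92 × 20.5% = $26,108.37.
Line 2 (1541.75.89, Braleth, 2,151 units, $517,014.36):
Base rate for 1541.75.89 is $5.70/unit.
Origin Braleth qualifies under the Tyrica–Braleth agreement and 1541.75.89 is covered: preferential rate Free applies instead.
Duty = $517,014.36 × 0% = $0.00.
Line 3 (2457.25.25, Braleth, 2,441 liters, $345,230.63):
Base rate for 2457.25.25 is 8.5% + $3.41/liter.
Origin Braleth qualifies under the Tyrica–Braleth agreement and 2457.25.25 is covered: preferential rate 7% applies instead.
Duty = $345,230.63 × 7% = $24,166.14.
Line 4 (7168.37.02, Ravmark, 1,477 kg, $178,643.15):
Base rate for 7168.37.02 is 20.5%.
Additional duty on 7168.37.02 from Ravmark: +23.1%. Applied ad valorem rate: 20.5% + 23.1% = 43.6%.
Duty = $178,643.15 × 43.6% = $77,888.41.
Total = $26,108.37 + $0.00 + $24,166.14 + $77,888.41 = $128,162.92.

$128,162.92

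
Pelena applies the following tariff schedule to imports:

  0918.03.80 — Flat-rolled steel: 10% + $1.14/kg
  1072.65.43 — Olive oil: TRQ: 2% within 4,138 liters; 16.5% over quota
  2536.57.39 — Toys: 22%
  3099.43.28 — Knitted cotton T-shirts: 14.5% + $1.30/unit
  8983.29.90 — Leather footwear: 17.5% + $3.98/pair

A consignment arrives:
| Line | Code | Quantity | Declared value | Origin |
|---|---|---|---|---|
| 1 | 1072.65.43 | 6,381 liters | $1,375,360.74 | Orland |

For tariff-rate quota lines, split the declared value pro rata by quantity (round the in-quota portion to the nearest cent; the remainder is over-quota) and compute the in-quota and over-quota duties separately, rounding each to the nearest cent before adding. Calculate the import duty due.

Line 1 (1072.65.43, Orland, 6,381 liters, $1,375,360.74):
Code 1072.65.43 is under a tariff-rate quota (threshold 4,138 liters). In-quota: 4,138 liters at 2%; over-quota: 2,243 liters at 16.5%.
Pro-rata value split: in-quota = $1,375,360.74 × 4,138/6,381 = $891,904.52; over-quota = $1,375,360.74 − $891,904.52 = $483,456.22.
In-quota duty = $891,904.52 × 2% = $17,838.09. Over-quota duty = $483,456.22 × 16.5% = $79,770.28.
Line duty = $17,838.09 + $79,770.28 = $97,608.37.

$97,608.37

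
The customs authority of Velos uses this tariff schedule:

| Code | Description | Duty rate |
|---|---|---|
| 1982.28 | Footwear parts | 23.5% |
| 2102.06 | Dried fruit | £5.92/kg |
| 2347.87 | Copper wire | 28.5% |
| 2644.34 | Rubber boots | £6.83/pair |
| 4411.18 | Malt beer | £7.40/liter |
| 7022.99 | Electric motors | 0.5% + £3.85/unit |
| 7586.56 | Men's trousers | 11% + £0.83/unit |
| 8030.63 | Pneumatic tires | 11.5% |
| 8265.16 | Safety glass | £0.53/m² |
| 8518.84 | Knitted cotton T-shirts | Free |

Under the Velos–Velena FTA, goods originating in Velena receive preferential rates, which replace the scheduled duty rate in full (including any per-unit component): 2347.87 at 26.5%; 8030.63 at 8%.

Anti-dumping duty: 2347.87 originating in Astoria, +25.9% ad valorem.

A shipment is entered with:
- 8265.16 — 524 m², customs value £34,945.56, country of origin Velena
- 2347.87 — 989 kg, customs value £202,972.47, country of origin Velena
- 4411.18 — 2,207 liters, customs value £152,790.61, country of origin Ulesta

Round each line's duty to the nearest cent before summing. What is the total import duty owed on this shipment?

£70,397.22

Line 1 (8265.16, Velena, 524 m², £34,945.56):
Base rate for 8265.16 is £0.53/m².
Origin Velena is the FTA partner but 8265.16 is not on the preference list; base rate stands.
Duty = 524 × £0.53 = £277.72.
Line 2 (2347.87, Velena, 989 kg, £202,972.47):
Base rate for 2347.87 is 28.5%.
Origin Velena qualifies under the Velos–Velena agreement and 2347.87 is covered: preferential rate 26.5% applies instead.
The additional-duty order on 2347.87 targets Astoria, not Velena; it does not apply.
Duty = £202,972.47 × 26.5% = £53,787.70.
Line 3 (4411.18, Ulesta, 2,207 liters, £152,790.61):
Base rate for 4411.18 is £7.40/liter.
Duty = 2,207 × £7.40 = £16,331.80.
Total = £277.72 + £53,787.70 + £16,331.80 = £70,397.22.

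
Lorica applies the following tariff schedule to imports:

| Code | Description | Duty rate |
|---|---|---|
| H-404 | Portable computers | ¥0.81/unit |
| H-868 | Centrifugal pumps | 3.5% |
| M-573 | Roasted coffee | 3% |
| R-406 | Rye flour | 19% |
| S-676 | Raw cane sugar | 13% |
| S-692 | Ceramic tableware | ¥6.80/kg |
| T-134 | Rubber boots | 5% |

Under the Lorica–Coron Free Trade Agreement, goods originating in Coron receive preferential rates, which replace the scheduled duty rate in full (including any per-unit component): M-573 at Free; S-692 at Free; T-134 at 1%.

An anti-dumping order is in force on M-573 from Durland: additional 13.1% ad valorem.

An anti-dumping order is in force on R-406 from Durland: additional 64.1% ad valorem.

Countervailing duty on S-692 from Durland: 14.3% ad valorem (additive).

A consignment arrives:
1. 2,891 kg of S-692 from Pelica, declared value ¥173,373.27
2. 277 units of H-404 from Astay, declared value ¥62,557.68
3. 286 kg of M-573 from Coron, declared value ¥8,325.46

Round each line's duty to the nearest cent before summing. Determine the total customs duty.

Line 1 (S-692, Pelica, 2,891 kg, ¥173,373.27):
Base rate for S-692 is ¥6.80/kg.
S-692 has an FTA preferential rate, but origin Pelica is not Coron; base rate stands.
The additional-duty order on S-692 targets Durland, not Pelica; it does not apply.
Duty = 2,891 × ¥6.80 = ¥19,658.80.
Line 2 (H-404, Astay, 277 units, ¥62,557.68):
Base rate for H-404 is ¥0.81/unit.
Duty = 277 × ¥0.81 = ¥224.37.
Line 3 (M-573, Coron, 286 kg, ¥8,325.46):
Base rate for M-573 is 3%.
Origin Coron qualifies under the Lorica–Coron agreement and M-573 is covered: preferential rate Free applies instead.
The additional-duty order on M-573 targets Durland, not Coron; it does not apply.
Duty = ¥8,325.46 × 0% = ¥0.00.
Total = ¥19,658.80 + ¥224.37 + ¥0.00 = ¥19,883.17.

¥19,883.17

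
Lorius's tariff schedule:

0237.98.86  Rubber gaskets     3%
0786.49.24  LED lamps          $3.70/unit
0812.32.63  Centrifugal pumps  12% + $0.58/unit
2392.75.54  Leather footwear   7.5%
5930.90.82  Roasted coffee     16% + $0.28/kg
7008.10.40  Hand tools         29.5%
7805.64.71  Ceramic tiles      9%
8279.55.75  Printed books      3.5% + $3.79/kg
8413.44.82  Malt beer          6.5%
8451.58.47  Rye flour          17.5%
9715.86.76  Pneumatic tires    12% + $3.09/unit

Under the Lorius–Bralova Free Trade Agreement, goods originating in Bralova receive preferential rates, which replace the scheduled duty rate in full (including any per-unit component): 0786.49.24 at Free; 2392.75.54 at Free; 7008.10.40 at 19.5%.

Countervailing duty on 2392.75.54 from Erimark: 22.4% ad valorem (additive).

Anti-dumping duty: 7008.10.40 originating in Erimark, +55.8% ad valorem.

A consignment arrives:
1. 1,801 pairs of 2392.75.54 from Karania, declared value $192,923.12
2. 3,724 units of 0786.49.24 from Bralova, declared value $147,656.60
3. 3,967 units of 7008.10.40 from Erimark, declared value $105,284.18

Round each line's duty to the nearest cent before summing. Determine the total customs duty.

Line 1 (2392.75.54, Karania, 1,801 pairs, $192,923.12):
Base rate for 2392.75.54 is 7.5%.
2392.75.54 has an FTA preferential rate, but origin Karania is not Bralova; base rate stands.
The additional-duty order on 2392.75.54 targets Erimark, not Karania; it does not apply.
Duty = $192,923.12 × 7.5% = $14,469.23.
Line 2 (0786.49.24, Bralova, 3,724 units, $147,656.60):
Base rate for 0786.49.24 is $3.70/unit.
Origin Bralova qualifies under the Lorius–Bralova agreement and 0786.49.24 is covered: preferential rate Free applies instead.
Duty = $147,656.60 × 0% = $0.00.
Line 3 (7008.10.40, Erimark, 3,967 units, $105,284.18):
Base rate for 7008.10.40 is 29.5%.
7008.10.40 has an FTA preferential rate, but origin Erimark is not Bralova; base rate stands.
Additional duty on 7008.10.40 from Erimark: +55.8%. Applied ad valorem rate: 29.5% + 55.8% = 85.3%.
Duty = $105,284.18 × 85.3% = $89,807.41.
Total = $14,469.23 + $0.00 + $89,807.41 = $104,276.64.

$104,276.64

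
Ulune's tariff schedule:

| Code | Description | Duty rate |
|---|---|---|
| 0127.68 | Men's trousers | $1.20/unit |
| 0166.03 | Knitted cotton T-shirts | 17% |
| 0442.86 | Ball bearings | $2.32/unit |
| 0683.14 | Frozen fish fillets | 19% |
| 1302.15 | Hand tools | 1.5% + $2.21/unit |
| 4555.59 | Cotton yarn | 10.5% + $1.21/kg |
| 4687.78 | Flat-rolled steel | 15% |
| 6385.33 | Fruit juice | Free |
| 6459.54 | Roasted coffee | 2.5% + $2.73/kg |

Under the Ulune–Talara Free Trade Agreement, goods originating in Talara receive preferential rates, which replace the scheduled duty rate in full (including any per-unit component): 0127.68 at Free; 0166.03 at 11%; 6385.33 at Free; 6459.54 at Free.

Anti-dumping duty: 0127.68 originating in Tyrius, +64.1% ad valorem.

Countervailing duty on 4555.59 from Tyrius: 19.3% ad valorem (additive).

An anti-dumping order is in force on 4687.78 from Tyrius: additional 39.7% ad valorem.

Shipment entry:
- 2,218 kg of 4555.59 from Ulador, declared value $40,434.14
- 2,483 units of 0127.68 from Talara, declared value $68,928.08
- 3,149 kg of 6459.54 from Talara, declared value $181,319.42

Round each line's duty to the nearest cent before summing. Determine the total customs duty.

Line 1 (4555.59, Ulador, 2,218 kg, $40,434.14):
Base rate for 4555.59 is 10.5% + $1.21/kg.
The additional-duty order on 4555.59 targets Tyrius, not Ulador; it does not apply.
Duty = $40,434.14 × 10.5% + 2,218 × $1.21 = $6,929.36.
Line 2 (0127.68, Talara, 2,483 units, $68,928.08):
Base rate for 0127.68 is $1.20/unit.
Origin Talara qualifies under the Ulune–Talara agreement and 0127.68 is covered: preferential rate Free applies instead.
The additional-duty order on 0127.68 targets Tyrius, not Talara; it does not apply.
Duty = $68,928.08 × 0% = $0.00.
Line 3 (6459.54, Talara, 3,149 kg, $181,319.42):
Base rate for 6459.54 is 2.5% + $2.73/kg.
Origin Talara qualifies under the Ulune–Talara agreement and 6459.54 is covered: preferential rate Free applies instead.
Duty = $181,319.42 × 0% = $0.00.
Total = $6,929.36 + $0.00 + $0.00 = $6,929.36.

$6,929.36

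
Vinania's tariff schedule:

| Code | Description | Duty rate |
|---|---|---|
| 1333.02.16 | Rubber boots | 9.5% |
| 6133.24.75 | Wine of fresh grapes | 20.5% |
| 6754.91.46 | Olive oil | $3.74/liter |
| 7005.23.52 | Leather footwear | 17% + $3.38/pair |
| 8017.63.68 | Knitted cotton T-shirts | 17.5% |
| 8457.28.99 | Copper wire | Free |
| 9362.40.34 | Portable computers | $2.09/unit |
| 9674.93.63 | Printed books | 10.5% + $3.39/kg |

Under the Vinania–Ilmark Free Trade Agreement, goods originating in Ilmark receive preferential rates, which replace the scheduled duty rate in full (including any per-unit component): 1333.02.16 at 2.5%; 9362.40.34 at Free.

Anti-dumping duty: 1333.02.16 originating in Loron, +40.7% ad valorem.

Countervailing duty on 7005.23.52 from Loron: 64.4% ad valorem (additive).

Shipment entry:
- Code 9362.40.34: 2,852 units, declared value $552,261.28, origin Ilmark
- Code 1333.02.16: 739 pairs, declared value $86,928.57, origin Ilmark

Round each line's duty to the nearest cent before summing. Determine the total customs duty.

Line 1 (9362.40.34, Ilmark, 2,852 units, $552,261.28):
Base rate for 9362.40.34 is $2.09/unit.
Origin Ilmark qualifies under the Vinania–Ilmark agreement and 9362.40.34 is covered: preferential rate Free applies instead.
Duty = $552,261.28 × 0% = $0.00.
Line 2 (1333.02.16, Ilmark, 739 pairs, $86,928.57):
Base rate for 1333.02.16 is 9.5%.
Origin Ilmark qualifies under the Vinania–Ilmark agreement and 1333.02.16 is covered: preferential rate 2.5% applies instead.
The additional-duty order on 1333.02.16 targets Loron, not Ilmark; it does not apply.
Duty = $86,928.57 × 2.5% = $2,173.21.
Total = $0.00 + $2,173.21 = $2,173.21.

$2,173.21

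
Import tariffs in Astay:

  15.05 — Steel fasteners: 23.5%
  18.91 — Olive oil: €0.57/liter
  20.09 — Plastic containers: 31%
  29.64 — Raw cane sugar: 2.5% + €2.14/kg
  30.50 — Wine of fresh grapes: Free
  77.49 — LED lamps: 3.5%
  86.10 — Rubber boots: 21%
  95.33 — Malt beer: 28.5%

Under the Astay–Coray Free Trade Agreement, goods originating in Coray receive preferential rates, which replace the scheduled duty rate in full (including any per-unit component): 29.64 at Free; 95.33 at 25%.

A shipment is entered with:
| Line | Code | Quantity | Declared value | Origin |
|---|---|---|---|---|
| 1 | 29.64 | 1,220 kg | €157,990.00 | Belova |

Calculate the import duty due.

Line 1 (29.64, Belova, 1,220 kg, €157,990.00):
Base rate for 29.64 is 2.5% + €2.14/kg.
29.64 has an FTA preferential rate, but origin Belova is not Coray; base rate stands.
Duty = €157,990.00 × 2.5% + 1,220 × €2.14 = €6,560.55.

€6,560.55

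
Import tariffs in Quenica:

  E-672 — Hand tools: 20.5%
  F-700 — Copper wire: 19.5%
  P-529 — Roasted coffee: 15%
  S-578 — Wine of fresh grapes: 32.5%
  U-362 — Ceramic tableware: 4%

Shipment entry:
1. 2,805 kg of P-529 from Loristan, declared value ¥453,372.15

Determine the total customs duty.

¥68,005.82

Line 1 (P-529, Loristan, 2,805 kg, ¥453,372.15):
Base rate for P-529 is 15%.
Duty = ¥453,372.15 × 15% = ¥68,005.82.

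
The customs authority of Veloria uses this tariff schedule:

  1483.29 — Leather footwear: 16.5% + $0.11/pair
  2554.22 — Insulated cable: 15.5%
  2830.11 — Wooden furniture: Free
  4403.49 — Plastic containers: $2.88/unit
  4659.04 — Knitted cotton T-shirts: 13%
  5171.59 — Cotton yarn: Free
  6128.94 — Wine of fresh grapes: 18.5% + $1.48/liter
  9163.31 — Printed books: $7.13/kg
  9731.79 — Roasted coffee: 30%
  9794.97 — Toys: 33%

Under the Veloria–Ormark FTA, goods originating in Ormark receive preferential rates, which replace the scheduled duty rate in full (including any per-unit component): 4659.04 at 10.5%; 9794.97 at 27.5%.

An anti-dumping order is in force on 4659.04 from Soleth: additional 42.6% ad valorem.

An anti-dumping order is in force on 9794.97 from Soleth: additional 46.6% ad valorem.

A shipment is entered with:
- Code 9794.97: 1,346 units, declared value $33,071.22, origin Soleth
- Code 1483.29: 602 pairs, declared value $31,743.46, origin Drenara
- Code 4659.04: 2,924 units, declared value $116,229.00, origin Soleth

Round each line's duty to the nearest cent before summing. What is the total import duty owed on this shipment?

Line 1 (9794.97, Soleth, 1,346 units, $33,071.22):
Base rate for 9794.97 is 33%.
9794.97 has an FTA preferential rate, but origin Soleth is not Ormark; base rate stands.
Additional duty on 9794.97 from Soleth: +46.6%. Applied ad valorem rate: 33% + 46.6% = 79.6%.
Duty = $33,071.22 × 79.6% = $26,324.69.
Line 2 (1483.29, Drenara, 602 pairs, $31,743.46):
Base rate for 1483.29 is 16.5% + $0.11/pair.
Duty = $31,743.46 × 16.5% + 602 × $0.11 = $5,303.89.
Line 3 (4659.04, Soleth, 2,924 units, $116,229.00):
Base rate for 4659.04 is 13%.
4659.04 has an FTA preferential rate, but origin Soleth is not Ormark; base rate stands.
Additional duty on 4659.04 from Soleth: +42.6%. Applied ad valorem rate: 13% + 42.6% = 55.6%.
Duty = $116,229.00 × 55.6% = $64,623.32.
Total = $26,324.69 + $5,303.89 + $64,623.32 = $96,251.90.

$96,251.90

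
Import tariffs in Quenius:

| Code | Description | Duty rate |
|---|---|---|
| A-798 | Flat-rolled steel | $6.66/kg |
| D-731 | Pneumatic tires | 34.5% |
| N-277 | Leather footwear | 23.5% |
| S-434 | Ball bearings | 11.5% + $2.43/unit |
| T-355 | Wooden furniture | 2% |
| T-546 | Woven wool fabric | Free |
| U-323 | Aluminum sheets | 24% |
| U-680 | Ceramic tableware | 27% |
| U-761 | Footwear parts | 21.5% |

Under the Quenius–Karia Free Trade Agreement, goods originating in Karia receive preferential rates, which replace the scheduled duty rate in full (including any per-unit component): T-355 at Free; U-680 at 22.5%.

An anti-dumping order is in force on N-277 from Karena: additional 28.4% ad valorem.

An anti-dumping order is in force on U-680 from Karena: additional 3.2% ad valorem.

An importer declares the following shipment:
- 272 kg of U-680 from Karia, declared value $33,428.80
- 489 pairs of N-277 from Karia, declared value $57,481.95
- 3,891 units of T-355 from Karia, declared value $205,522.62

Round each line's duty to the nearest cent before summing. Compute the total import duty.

$21,029.74

Line 1 (U-680, Karia, 272 kg, $33,428.80):
Base rate for U-680 is 27%.
Origin Karia qualifies under the Quenius–Karia agreement and U-680 is covered: preferential rate 22.5% applies instead.
The additional-duty order on U-680 targets Karena, not Karia; it does not apply.
Duty = $33,428.80 × 22.5% = $7,521.48.
Line 2 (N-277, Karia, 489 pairs, $57,481.95):
Base rate for N-277 is 23.5%.
Origin Karia is the FTA partner but N-277 is not on the preference list; base rate stands.
The additional-duty order on N-277 targets Karena, not Karia; it does not apply.
Duty = $57,481.95 × 23.5% = $13,508.26.
Line 3 (T-355, Karia, 3,891 units, $205,522.62):
Base rate for T-355 is 2%.
Origin Karia qualifies under the Quenius–Karia agreement and T-355 is covered: preferential rate Free applies instead.
Duty = $205,522.62 × 0% = $0.00.
Total = $7,521.48 + $13,508.26 + $0.00 = $21,029.74.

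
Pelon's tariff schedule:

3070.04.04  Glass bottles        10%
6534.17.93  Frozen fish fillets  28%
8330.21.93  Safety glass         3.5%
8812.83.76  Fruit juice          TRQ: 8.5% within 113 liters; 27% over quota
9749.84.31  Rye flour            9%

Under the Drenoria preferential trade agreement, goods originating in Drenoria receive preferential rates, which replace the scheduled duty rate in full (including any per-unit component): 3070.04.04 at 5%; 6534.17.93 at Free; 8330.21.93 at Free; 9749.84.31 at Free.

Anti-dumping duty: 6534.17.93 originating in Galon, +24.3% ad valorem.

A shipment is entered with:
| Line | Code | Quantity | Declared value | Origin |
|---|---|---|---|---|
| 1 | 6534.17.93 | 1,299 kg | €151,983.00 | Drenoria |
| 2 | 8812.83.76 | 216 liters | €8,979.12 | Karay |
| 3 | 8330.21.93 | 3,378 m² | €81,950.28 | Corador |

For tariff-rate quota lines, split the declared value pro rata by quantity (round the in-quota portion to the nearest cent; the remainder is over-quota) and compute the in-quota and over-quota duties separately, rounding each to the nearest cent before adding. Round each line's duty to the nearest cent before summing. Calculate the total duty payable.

€4,423.60

Line 1 (6534.17.93, Drenoria, 1,299 kg, €151,983.00):
Base rate for 6534.17.93 is 28%.
Origin Drenoria qualifies under the Pelon–Drenoria agreement and 6534.17.93 is covered: preferential rate Free applies instead.
The additional-duty order on 6534.17.93 targets Galon, not Drenoria; it does not apply.
Duty = €151,983.00 × 0% = €0.00.
Line 2 (8812.83.76, Karay, 216 liters, €8,979.12):
Code 8812.83.76 is under a tariff-rate quota (threshold 113 liters). In-quota: 113 liters at 8.5%; over-quota: 103 liters at 27%.
Pro-rata value split: in-quota = €8,979.12 × 113/216 = €4,697.41; over-quota = €8,979.12 − €4,697.41 = €4,281.71.
In-quota duty = €4,697.41 × 8.5% = €399.28. Over-quota duty = €4,281.71 × 27% = €1,156.06.
Line duty = €399.28 + €1,156.06 = €1,555.34.
Line 3 (8330.21.93, Corador, 3,378 m², €81,950.28):
Base rate for 8330.21.93 is 3.5%.
8330.21.93 has an FTA preferential rate, but origin Corador is not Drenoria; base rate stands.
Duty = €81,950.28 × 3.5% = €2,868.26.
Total = €0.00 + €1,555.34 + €2,868.26 = €4,423.60.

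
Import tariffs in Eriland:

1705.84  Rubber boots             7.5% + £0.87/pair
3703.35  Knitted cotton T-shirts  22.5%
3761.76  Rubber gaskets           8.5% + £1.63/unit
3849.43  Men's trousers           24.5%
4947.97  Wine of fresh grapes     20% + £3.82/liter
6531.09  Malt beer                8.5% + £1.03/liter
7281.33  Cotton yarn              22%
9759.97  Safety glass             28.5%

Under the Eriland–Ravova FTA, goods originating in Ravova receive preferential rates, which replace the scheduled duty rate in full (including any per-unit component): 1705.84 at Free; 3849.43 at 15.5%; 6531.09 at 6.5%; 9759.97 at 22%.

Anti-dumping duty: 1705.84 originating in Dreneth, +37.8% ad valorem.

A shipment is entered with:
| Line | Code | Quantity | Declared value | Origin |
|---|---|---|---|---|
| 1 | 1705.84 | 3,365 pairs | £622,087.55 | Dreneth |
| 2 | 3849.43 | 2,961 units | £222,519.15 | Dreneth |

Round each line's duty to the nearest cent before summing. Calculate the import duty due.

Line 1 (1705.84, Dreneth, 3,365 pairs, £622,087.55):
Base rate for 1705.84 is 7.5% + £0.87/pair.
1705.84 has an FTA preferential rate, but origin Dreneth is not Ravova; base rate stands.
Additional duty on 1705.84 from Dreneth: +37.8%. Applied ad valorem rate: 7.5% + 37.8% = 45.3%.
Duty = £622,087.55 × 45.3% + 3,365 × £0.87 = £284,733.21.
Line 2 (3849.43, Dreneth, 2,961 units, £222,519.15):
Base rate for 3849.43 is 24.5%.
3849.43 has an FTA preferential rate, but origin Dreneth is not Ravova; base rate stands.
Duty = £222,519.15 × 24.5% = £54,517.19.
Total = £284,733.21 + £54,517.19 = £339,250.40.

£339,250.40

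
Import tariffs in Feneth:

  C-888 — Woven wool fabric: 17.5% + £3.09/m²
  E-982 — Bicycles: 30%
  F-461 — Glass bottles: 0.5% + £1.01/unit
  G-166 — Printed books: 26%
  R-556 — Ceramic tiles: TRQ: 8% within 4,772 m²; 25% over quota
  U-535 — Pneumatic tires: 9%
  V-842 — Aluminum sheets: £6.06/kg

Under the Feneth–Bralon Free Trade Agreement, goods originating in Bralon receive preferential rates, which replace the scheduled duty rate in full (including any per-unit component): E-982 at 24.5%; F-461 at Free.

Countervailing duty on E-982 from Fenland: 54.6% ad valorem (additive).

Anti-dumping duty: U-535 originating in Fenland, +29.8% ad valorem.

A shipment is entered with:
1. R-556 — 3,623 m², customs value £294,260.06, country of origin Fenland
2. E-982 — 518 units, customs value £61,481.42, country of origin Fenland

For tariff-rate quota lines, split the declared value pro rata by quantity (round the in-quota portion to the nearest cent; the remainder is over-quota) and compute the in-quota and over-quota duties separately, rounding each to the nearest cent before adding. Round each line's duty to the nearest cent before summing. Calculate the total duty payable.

Line 1 (R-556, Fenland, 3,623 m², £294,260.06):
Code R-556 is under a tariff-rate quota (threshold 4,772 m²). Quantity 3,623 m² is within the quota, so the in-quota rate 8% applies to the full value.
Duty = £294,260.06 × 8% = £23,540.80.
Line 2 (E-982, Fenland, 518 units, £61,481.42):
Base rate for E-982 is 30%.
E-982 has an FTA preferential rate, but origin Fenland is not Bralon; base rate stands.
Additional duty on E-982 from Fenland: +54.6%. Applied ad valorem rate: 30% + 54.6% = 84.6%.
Duty = £61,481.42 × 84.6% = £52,013.28.
Total = £23,540.80 + £52,013.28 = £75,554.08.

£75,554.08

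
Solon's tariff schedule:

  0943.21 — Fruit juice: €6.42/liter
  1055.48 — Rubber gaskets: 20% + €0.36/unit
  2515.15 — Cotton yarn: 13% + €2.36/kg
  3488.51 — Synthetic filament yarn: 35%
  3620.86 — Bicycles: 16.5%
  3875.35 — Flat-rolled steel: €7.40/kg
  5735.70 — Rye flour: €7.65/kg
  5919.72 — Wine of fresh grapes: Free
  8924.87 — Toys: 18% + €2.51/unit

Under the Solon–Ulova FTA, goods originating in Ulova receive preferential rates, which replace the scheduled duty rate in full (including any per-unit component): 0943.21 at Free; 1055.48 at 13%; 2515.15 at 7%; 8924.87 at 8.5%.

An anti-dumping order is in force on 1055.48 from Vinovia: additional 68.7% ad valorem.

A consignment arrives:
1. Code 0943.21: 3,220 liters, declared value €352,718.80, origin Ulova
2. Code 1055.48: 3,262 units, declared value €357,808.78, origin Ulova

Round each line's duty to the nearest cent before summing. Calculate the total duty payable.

€46,515.14

Line 1 (0943.21, Ulova, 3,220 liters, €352,718.80):
Base rate for 0943.21 is €6.42/liter.
Origin Ulova qualifies under the Solon–Ulova agreement and 0943.21 is covered: preferential rate Free applies instead.
Duty = €352,718.80 × 0% = €0.00.
Line 2 (1055.48, Ulova, 3,262 units, €357,808.78):
Base rate for 1055.48 is 20% + €0.36/unit.
Origin Ulova qualifies under the Solon–Ulova agreement and 1055.48 is covered: preferential rate 13% applies instead.
The additional-duty order on 1055.48 targets Vinovia, not Ulova; it does not apply.
Duty = €357,808.78 × 13% = €46,515.14.
Total = €0.00 + €46,515.14 = €46,515.14.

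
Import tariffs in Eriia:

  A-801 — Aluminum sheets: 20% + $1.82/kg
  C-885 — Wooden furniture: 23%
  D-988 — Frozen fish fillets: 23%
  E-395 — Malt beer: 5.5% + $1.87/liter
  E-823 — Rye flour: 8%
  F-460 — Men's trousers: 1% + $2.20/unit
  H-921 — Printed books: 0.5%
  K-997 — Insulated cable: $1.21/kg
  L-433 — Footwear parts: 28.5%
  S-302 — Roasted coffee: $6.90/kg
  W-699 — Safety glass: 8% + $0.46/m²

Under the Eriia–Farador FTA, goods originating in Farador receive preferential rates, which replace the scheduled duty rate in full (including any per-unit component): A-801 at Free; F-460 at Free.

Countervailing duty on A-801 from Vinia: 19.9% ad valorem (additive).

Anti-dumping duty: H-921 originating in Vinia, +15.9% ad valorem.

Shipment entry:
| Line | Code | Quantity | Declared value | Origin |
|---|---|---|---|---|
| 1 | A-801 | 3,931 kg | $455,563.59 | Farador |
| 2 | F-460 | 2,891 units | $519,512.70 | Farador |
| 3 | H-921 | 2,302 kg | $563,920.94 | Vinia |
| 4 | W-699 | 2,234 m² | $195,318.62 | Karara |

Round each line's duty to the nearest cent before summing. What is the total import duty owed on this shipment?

$109,136.16

Line 1 (A-801, Farador, 3,931 kg, $455,563.59):
Base rate for A-801 is 20% + $1.82/kg.
Origin Farador qualifies under the Eriia–Farador agreement and A-801 is covered: preferential rate Free applies instead.
The additional-duty order on A-801 targets Vinia, not Farador; it does not apply.
Duty = $455,563.59 × 0% = $0.00.
Line 2 (F-460, Farador, 2,891 units, $519,512.70):
Base rate for F-460 is 1% + $2.20/unit.
Origin Farador qualifies under the Eriia–Farador agreement and F-460 is covered: preferential rate Free applies instead.
Duty = $519,512.70 × 0% = $0.00.
Line 3 (H-921, Vinia, 2,302 kg, $563,920.94):
Base rate for H-921 is 0.5%.
Additional duty on H-921 from Vinia: +15.9%. Applied ad valorem rate: 0.5% + 15.9% = 16.4%.
Duty = $563,920.94 × 16.4% = $92,483.03.
Line 4 (W-699, Karara, 2,234 m², $195,318.62):
Base rate for W-699 is 8% + $0.46/m².
Duty = $195,318.62 × 8% + 2,234 × $0.46 = $16,653.13.
Total = $0.00 + $0.00 + $92,483.03 + $16,653.13 = $109,136.16.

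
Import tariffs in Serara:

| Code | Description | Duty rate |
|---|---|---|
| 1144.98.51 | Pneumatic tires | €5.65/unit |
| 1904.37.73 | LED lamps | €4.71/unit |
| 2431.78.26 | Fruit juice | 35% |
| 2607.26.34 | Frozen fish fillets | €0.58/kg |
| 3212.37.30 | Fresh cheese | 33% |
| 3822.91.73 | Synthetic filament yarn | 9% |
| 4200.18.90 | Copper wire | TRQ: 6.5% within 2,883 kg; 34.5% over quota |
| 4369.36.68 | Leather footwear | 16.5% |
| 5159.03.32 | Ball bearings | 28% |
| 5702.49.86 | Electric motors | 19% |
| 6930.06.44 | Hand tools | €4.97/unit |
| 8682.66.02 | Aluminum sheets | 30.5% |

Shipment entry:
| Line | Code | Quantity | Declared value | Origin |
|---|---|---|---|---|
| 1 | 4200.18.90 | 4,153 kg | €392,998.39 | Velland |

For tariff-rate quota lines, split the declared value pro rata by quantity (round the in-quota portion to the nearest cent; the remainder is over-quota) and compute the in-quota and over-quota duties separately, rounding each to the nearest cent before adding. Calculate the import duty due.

€59,195.32

Line 1 (4200.18.90, Velland, 4,153 kg, €392,998.39):
Code 4200.18.90 is under a tariff-rate quota (threshold 2,883 kg). In-quota: 2,883 kg at 6.5%; over-quota: 1,270 kg at 34.5%.
Pro-rata value split: in-quota = €392,998.39 × 2,883/4,153 = €272,818.29; over-quota = €392,998.39 − €272,818.29 = €120,180.10.
In-quota duty = €272,818.29 × 6.5% = €17,733.19. Over-quota duty = €120,180.10 × 34.5% = €41,462.13.
Line duty = €17,733.19 + €41,462.13 = €59,195.32.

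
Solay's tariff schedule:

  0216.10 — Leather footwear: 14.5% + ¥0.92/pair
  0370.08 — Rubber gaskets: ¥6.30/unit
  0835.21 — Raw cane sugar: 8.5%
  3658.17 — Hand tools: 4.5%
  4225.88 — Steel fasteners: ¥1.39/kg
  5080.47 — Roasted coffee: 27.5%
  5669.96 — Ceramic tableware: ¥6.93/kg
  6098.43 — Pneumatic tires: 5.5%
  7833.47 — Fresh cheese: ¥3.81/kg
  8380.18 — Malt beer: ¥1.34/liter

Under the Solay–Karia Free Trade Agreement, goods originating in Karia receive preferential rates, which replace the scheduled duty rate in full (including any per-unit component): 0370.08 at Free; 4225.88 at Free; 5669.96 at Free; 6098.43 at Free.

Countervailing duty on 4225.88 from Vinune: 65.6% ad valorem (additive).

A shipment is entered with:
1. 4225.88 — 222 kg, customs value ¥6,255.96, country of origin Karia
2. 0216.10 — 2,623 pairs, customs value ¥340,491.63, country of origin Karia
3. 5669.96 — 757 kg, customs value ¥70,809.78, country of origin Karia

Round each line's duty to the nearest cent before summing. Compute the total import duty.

¥51,784.45

Line 1 (4225.88, Karia, 222 kg, ¥6,255.96):
Base rate for 4225.88 is ¥1.39/kg.
Origin Karia qualifies under the Solay–Karia agreement and 4225.88 is covered: preferential rate Free applies instead.
The additional-duty order on 4225.88 targets Vinune, not Karia; it does not apply.
Duty = ¥6,255.96 × 0% = ¥0.00.
Line 2 (0216.10, Karia, 2,623 pairs, ¥340,491.63):
Base rate for 0216.10 is 14.5% + ¥0.92/pair.
Origin Karia is the FTA partner but 0216.10 is not on the preference list; base rate stands.
Duty = ¥340,491.63 × 14.5% + 2,623 × ¥0.92 = ¥51,784.45.
Line 3 (5669.96, Karia, 757 kg, ¥70,809.78):
Base rate for 5669.96 is ¥6.93/kg.
Origin Karia qualifies under the Solay–Karia agreement and 5669.96 is covered: preferential rate Free applies instead.
Duty = ¥70,809.78 × 0% = ¥0.00.
Total = ¥0.00 + ¥51,784.45 + ¥0.00 = ¥51,784.45.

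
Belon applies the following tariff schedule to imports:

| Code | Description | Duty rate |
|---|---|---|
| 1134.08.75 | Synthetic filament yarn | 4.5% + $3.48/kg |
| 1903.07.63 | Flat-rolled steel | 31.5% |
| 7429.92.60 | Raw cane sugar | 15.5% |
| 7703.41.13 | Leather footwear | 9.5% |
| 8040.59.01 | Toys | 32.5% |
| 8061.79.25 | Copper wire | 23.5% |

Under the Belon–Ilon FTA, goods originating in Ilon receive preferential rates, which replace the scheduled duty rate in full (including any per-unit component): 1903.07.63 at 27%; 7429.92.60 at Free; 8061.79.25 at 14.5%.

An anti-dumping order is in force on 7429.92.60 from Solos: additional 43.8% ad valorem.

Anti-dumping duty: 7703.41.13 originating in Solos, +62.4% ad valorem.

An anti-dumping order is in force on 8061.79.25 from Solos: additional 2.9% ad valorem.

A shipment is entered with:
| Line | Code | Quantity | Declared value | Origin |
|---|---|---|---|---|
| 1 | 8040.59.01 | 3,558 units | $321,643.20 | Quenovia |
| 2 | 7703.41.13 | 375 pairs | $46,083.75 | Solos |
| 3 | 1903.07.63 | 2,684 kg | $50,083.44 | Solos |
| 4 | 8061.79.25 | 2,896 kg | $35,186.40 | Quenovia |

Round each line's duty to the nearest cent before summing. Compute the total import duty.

Line 1 (8040.59.01, Quenovia, 3,558 units, $321,643.20):
Base rate for 8040.59.01 is 32.5%.
Duty = $321,643.20 × 32.5% = $104,534.04.
Line 2 (7703.41.13, Solos, 375 pairs, $46,083.75):
Base rate for 7703.41.13 is 9.5%.
Additional duty on 7703.41.13 from Solos: +62.4%. Applied ad valorem rate: 9.5% + 62.4% = 71.9%.
Duty = $46,083.75 × 71.9% = $33,134.22.
Line 3 (1903.07.63, Solos, 2,684 kg, $50,083.44):
Base rate for 1903.07.63 is 31.5%.
1903.07.63 has an FTA preferential rate, but origin Solos is not Ilon; base rate stands.
Duty = $50,083.44 × 31.5% = $15,776.28.
Line 4 (8061.79.25, Quenovia, 2,896 kg, $35,186.40):
Base rate for 8061.79.25 is 23.5%.
8061.79.25 has an FTA preferential rate, but origin Quenovia is not Ilon; base rate stands.
The additional-duty order on 8061.79.25 targets Solos, not Quenovia; it does not apply.
Duty = $35,186.40 × 23.5% = $8,268.80.
Total = $104,534.04 + $33,134.22 + $15,776.28 + $8,268.80 = $161,713.34.

$161,713.34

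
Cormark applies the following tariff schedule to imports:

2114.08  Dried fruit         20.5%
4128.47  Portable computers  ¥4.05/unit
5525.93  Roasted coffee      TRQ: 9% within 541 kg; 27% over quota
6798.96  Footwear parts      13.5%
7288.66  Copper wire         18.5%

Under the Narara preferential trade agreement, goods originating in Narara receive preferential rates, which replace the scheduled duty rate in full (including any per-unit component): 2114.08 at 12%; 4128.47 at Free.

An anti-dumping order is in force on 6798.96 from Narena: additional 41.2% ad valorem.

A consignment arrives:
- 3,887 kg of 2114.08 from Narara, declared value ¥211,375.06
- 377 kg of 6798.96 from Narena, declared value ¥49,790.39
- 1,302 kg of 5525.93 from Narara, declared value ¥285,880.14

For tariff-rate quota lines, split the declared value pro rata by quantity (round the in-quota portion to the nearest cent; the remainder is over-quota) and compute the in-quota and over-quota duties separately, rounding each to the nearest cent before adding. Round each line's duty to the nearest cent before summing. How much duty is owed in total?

Line 1 (2114.08, Narara, 3,887 kg, ¥211,375.06):
Base rate for 2114.08 is 20.5%.
Origin Narara qualifies under the Cormark–Narara agreement and 2114.08 is covered: preferential rate 12% applies instead.
Duty = ¥211,375.06 × 12% = ¥25,365.01.
Line 2 (6798.96, Narena, 377 kg, ¥49,790.39):
Base rate for 6798.96 is 13.5%.
Additional duty on 6798.96 from Narena: +41.2%. Applied ad valorem rate: 13.5% + 41.2% = 54.7%.
Duty = ¥49,790.39 × 54.7% = ¥27,235.34.
Line 3 (5525.93, Narara, 1,302 kg, ¥285,880.14):
Code 5525.93 is under a tariff-rate quota (threshold 541 kg). In-quota: 541 kg at 9%; over-quota: 761 kg at 27%.
Pro-rata value split: in-quota = ¥285,880.14 × 541/1,302 = ¥118,787.37; over-quota = ¥285,880.14 − ¥118,787.37 = ¥167,092.77.
In-quota duty = ¥118,787.37 × 9% = ¥10,690.86. Over-quota duty = ¥167,092.77 × 27% = ¥45,115.05.
Line duty = ¥10,690.86 + ¥45,115.05 = ¥55,805.91.
Total = ¥25,365.01 + ¥27,235.34 + ¥55,805.91 = ¥108,406.26.

¥108,406.26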